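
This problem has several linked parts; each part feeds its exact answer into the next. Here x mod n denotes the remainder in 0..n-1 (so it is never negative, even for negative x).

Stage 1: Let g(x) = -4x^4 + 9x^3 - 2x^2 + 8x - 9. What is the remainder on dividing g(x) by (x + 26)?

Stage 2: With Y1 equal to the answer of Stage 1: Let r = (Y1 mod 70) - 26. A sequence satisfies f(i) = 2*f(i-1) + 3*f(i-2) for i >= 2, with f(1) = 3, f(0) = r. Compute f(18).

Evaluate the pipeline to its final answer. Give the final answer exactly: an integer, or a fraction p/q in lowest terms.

3874204917

Stage 1: remainder = value at the root: -4*(-26)^4 + 9*(-26)^3 - 2*(-26)^2 + 8*(-26)^1 - 9 = (-1827904) + (-158184) + (-1352) + (-208) + (-9) = -1987657; answer -1987657
Stage 2: Y1 = -1987657; r = 37; f(2) = 2*(3) + 3*(37) = 117; iterating: f(2)=117, f(3)=243, f(4)=837, f(5)=2403, f(6)=7317, f(7)=21843, f(8)=65637, f(9)=196803, f(10)=590517, f(11)=1771443, f(12)=5314437, f(13)=15943203, f(14)=47829717, f(15)=143489043, f(16)=430467237, f(17)=1291401603, f(18)=3874204917; answer 3874204917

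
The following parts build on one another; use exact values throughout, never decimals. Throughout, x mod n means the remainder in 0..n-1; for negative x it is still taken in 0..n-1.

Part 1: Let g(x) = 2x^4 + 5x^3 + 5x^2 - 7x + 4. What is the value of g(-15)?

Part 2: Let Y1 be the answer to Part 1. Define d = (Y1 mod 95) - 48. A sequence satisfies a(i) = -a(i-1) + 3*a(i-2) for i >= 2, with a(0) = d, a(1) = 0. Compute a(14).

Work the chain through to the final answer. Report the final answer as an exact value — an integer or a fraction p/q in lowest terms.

-1449318

Part 1: 2*(-15)^4 + 5*(-15)^3 + 5*(-15)^2 - 7*(-15)^1 + 4 = (101250) + (-16875) + (1125) + (105) + (4) = 85609; answer 85609
Part 2: Y1 = 85609; d = -34; a(2) = -1*(0) + 3*(-34) = -102; iterating: a(2)=-102, a(3)=102, a(4)=-408, a(5)=714, a(6)=-1938, a(7)=4080, a(8)=-9894, a(9)=22134, a(10)=-51816, a(11)=118218, a(12)=-273666, a(13)=628320, a(14)=-1449318; answer -1449318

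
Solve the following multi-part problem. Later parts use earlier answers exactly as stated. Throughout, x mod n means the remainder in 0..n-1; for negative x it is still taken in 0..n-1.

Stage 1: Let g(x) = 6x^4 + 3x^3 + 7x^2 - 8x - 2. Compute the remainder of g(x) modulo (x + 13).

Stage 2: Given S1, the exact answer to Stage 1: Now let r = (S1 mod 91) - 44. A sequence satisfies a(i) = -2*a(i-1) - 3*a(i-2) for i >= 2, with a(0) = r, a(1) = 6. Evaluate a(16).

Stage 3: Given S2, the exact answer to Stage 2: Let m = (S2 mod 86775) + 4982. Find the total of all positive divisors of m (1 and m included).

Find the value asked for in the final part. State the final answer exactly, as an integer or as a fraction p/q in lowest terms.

Stage 1: remainder = value at the root: 6*(-13)^4 + 3*(-13)^3 + 7*(-13)^2 - 8*(-13)^1 - 2 = (171366) + (-6591) + (1183) + (104) + (-2) = 166060; answer 166060
Stage 2: S1 = 166060; r = 32; a(2) = -2*(6) - 3*(32) = -108; iterating: a(2)=-108, a(3)=198, a(4)=-72, a(5)=-450, a(6)=1116, a(7)=-882, a(8)=-1584, a(9)=5814, a(10)=-6876, a(11)=-3690, a(12)=28008, a(13)=-44946, a(14)=5868, a(15)=123102, a(16)=-263808; answer -263808
Stage 3: S2 = -263808; m = 88274; 88274 = 2 * 19 * 23 * 101; sigma = (1 + 2) * (1 + 19) * (1 + 23) * (1 + 101) = 3 * 20 * 24 * 102 = 146880; answer 146880

146880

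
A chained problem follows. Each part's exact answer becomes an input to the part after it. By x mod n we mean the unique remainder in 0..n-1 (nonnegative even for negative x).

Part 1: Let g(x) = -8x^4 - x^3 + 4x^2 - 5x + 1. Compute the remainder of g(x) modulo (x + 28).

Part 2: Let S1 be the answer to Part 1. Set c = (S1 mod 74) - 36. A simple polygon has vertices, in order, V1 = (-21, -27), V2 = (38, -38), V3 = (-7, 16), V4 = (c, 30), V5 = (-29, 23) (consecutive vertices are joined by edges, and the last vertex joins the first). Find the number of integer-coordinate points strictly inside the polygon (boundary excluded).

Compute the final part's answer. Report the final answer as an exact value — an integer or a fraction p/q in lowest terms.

Part 1: remainder = value at the root: -8*(-28)^4 - 1*(-28)^3 + 4*(-28)^2 - 5*(-28)^1 + 1 = (-4917248) + (21952) + (3136) + (140) + (1) = -4892019; answer -4892019
Part 2: S1 = -4892019; c = 11; cross terms: (-21*-38 - 38*-27)=1824, (38*16 - -7*-38)=342, (-7*30 - 11*16)=-386, (11*23 - -29*30)=1123, (-29*-27 - -21*23)=1266; twice the area = |4169| = 4169; area = 4169/2; boundary points = 1 + 9 + 2 + 1 + 2 = 15; strictly interior points = area - boundary/2 + 1 = 2078; answer 2078

2078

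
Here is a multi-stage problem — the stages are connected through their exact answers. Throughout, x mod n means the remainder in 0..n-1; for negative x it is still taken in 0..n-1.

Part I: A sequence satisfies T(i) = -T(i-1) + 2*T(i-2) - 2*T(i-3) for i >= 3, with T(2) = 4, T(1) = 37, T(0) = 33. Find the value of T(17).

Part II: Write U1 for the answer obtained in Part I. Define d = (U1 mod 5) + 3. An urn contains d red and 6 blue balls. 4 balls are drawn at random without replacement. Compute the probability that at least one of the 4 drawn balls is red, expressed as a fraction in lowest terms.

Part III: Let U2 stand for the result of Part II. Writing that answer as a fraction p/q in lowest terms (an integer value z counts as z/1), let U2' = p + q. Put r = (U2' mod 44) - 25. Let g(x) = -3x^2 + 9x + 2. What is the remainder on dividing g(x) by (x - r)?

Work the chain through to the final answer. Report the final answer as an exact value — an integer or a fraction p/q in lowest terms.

-208

Part I: T(3) = -1*(4) + 2*(37) - 2*(33) = 4; iterating: T(3)=4, T(4)=-70, T(5)=70, T(6)=-218, T(7)=498, T(8)=-1074, T(9)=2506, T(10)=-5650, T(11)=12810, T(12)=-29122, T(13)=66042, T(14)=-149906, T(15)=340234, T(16)=-772130, T(17)=1752410; answer 1752410
Part II: U1 = 1752410; d = 3; total draws C(9,4) = 126; complement C(6,4) = 15; favorable 126 - 15 = 111; P = 37/42; answer 37/42
Part III: U2 = 37/42; threaded value p + q = 79; r = 10; remainder = value at the root: -3*(10)^2 + 9*(10)^1 + 2 = (-300) + (90) + (2) = -208; answer -208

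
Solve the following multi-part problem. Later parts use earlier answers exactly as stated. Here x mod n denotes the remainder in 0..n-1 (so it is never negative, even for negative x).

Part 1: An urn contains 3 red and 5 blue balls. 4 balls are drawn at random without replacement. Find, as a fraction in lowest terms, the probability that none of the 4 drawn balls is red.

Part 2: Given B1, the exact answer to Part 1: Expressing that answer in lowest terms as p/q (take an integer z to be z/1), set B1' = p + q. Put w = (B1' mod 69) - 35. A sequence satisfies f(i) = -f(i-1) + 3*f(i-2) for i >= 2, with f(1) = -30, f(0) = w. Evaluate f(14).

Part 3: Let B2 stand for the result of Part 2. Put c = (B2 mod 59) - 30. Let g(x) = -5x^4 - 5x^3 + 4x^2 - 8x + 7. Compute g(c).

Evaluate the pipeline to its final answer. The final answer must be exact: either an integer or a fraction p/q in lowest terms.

-79457

Part 1: total draws C(8,4) = 70; favorable C(5,4) = 5; P = 1/14; answer 1/14
Part 2: B1 = 1/14; threaded value p + q = 15; w = -20; f(2) = -1*(-30) + 3*(-20) = -30; iterating: f(2)=-30, f(3)=-60, f(4)=-30, f(5)=-150, f(6)=60, f(7)=-510, f(8)=690, f(9)=-2220, f(10)=4290, f(11)=-10950, f(12)=23820, f(13)=-56670, f(14)=128130; answer 128130
Part 3: B2 = 128130; c = 11; -5*(11)^4 - 5*(11)^3 + 4*(11)^2 - 8*(11)^1 + 7 = (-73205) + (-6655) + (484) + (-88) + (7) = -79457; answer -79457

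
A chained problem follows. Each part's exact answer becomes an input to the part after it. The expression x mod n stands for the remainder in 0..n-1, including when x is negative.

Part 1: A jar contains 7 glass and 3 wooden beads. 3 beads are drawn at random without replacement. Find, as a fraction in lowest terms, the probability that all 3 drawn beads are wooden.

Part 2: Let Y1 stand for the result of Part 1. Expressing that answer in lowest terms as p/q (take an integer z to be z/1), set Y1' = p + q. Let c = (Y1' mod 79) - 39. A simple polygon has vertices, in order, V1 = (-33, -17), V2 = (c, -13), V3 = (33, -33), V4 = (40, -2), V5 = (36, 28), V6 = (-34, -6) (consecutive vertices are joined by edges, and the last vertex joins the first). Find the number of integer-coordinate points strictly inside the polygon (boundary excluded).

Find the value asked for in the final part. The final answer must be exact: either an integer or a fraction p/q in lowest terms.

Part 1: total draws C(10,3) = 120; favorable C(3,3) = 1; P = 1/120; answer 1/120
Part 2: Y1 = 1/120; threaded value p + q = 121; c = 3; cross terms: (-33*-13 - 3*-17)=480, (3*-33 - 33*-13)=330, (33*-2 - 40*-33)=1254, (40*28 - 36*-2)=1192, (36*-6 - -34*28)=736, (-34*-17 - -33*-6)=380; twice the area = |4372| = 4372; area = 2186; boundary points = 4 + 10 + 1 + 2 + 2 + 1 = 20; strictly interior points = area - boundary/2 + 1 = 2177; answer 2177

2177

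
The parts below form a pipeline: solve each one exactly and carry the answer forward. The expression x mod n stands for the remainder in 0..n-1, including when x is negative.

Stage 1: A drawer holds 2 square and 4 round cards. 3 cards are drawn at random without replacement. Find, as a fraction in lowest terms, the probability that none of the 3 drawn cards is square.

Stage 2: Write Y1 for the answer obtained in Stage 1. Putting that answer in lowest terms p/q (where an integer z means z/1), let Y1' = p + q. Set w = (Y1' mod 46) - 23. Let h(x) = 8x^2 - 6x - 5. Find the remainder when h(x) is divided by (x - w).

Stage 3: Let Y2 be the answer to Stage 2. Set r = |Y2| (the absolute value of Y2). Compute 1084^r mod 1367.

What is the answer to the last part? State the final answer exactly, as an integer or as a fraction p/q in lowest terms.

Stage 1: total draws C(6,3) = 20; favorable C(4,3) = 4; P = 1/5; answer 1/5
Stage 2: Y1 = 1/5; threaded value p + q = 6; w = -17; remainder = value at the root: 8*(-17)^2 - 6*(-17)^1 - 5 = (2312) + (102) + (-5) = 2409; answer 2409
Stage 3: Y2 = 2409; r = 2409; squarings mod 1367: 1084^1=1084, 1084^2=803, 1084^4=952, 1084^8=1350, 1084^16=289, 1084^32=134, 1084^64=185, 1084^128=50, 1084^256=1133, 1084^512=76, 1084^1024=308, 1084^2048=541; 1084^2409 = 1084^1 * 1084^8 * 1084^32 * 1084^64 * 1084^256 * 1084^2048 = 607 (mod 1367); answer 607

607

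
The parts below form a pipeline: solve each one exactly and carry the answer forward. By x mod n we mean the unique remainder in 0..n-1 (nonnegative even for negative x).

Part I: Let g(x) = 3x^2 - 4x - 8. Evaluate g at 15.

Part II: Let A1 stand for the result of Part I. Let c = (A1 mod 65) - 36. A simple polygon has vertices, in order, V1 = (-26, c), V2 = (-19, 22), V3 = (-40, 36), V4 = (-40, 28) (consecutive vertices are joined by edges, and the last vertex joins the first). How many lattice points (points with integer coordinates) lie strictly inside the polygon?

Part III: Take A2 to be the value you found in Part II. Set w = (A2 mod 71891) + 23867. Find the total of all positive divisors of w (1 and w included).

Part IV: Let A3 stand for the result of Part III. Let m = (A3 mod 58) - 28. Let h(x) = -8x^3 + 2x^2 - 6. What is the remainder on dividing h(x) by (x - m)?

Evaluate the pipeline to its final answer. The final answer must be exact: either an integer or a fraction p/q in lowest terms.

-204

Part I: 3*(15)^2 - 4*(15)^1 - 8 = (675) + (-60) + (-8) = 607; answer 607
Part II: A1 = 607; c = -14; cross terms: (-26*22 - -19*-14)=-838, (-19*36 - -40*22)=196, (-40*28 - -40*36)=320, (-40*-14 - -26*28)=1288; twice the area = |966| = 966; area = 483; boundary points = 1 + 7 + 8 + 14 = 30; strictly interior points = area - boundary/2 + 1 = 469; answer 469
Part III: A2 = 469; w = 24336; 24336 = 2^4 * 3^2 * 13^2; sigma = (1 + 2 + 4 + 8 + 16) * (1 + 3 + 9) * (1 + 13 + 169) = 31 * 13 * 183 = 73749; answer 73749
Part IV: A3 = 73749; m = 3; remainder = value at the root: -8*(3)^3 + 2*(3)^2 - 6 = (-216) + (18) + (-6) = -204; answer -204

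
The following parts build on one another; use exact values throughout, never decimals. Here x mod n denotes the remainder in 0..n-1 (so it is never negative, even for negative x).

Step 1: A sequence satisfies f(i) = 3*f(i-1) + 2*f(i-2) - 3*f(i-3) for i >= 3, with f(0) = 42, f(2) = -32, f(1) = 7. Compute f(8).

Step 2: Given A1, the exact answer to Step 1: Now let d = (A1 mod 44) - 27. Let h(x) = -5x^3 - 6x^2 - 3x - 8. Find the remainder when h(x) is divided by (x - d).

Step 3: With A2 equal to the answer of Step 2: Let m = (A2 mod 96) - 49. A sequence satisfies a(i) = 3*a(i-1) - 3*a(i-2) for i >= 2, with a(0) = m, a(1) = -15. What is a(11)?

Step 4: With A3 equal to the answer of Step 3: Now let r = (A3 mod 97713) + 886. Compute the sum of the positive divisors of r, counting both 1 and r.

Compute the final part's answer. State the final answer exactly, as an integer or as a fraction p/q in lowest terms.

48852

Step 1: f(3) = 3*(-32) + 2*(7) - 3*(42) = -208; iterating: f(3)=-208, f(4)=-709, f(5)=-2447, f(6)=-8135, f(7)=-27172, f(8)=-90445; answer -90445
Step 2: A1 = -90445; d = -8; remainder = value at the root: -5*(-8)^3 - 6*(-8)^2 - 3*(-8)^1 - 8 = (2560) + (-384) + (24) + (-8) = 2192; answer 2192
Step 3: A2 = 2192; m = 31; a(2) = 3*(-15) - 3*(31) = -138; iterating: a(2)=-138, a(3)=-369, a(4)=-693, a(5)=-972, a(6)=-837, a(7)=405, a(8)=3726, a(9)=9963, a(10)=18711, a(11)=26244; answer 26244
Step 4: A3 = 26244; r = 27130; 27130 = 2 * 5 * 2713; sigma = (1 + 2) * (1 + 5) * (1 + 2713) = 3 * 6 * 2714 = 48852; answer 48852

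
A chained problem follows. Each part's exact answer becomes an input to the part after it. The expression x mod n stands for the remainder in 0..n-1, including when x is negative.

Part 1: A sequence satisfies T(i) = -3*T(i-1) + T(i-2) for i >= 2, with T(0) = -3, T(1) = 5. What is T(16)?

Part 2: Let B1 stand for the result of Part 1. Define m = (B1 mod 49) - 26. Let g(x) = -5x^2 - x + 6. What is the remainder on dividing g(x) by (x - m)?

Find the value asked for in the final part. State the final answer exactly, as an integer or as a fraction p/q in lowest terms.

Part 1: T(2) = -3*(5) + 1*(-3) = -18; iterating: T(2)=-18, T(3)=59, T(4)=-195, T(5)=644, T(6)=-2127, T(7)=7025, T(8)=-23202, T(9)=76631, T(10)=-253095, T(11)=835916, T(12)=-2760843, T(13)=9118445, T(14)=-30116178, T(15)=99466979, T(16)=-328517115; answer -328517115
Part 2: B1 = -328517115; m = -22; remainder = value at the root: -5*(-22)^2 - 1*(-22)^1 + 6 = (-2420) + (22) + (6) = -2392; answer -2392

-2392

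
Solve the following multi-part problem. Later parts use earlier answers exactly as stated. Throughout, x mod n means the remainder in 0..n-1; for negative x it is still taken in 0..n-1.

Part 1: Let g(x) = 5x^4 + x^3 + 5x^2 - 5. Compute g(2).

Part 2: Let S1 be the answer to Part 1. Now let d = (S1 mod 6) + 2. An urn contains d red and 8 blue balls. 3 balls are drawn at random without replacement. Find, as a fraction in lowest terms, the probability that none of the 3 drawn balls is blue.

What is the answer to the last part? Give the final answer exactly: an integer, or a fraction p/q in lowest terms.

Part 1: 5*(2)^4 + 1*(2)^3 + 5*(2)^2 - 5 = (80) + (8) + (20) + (-5) = 103; answer 103
Part 2: S1 = 103; d = 3; total draws C(11,3) = 165; favorable C(3,3) = 1; P = 1/165; answer 1/165

1/165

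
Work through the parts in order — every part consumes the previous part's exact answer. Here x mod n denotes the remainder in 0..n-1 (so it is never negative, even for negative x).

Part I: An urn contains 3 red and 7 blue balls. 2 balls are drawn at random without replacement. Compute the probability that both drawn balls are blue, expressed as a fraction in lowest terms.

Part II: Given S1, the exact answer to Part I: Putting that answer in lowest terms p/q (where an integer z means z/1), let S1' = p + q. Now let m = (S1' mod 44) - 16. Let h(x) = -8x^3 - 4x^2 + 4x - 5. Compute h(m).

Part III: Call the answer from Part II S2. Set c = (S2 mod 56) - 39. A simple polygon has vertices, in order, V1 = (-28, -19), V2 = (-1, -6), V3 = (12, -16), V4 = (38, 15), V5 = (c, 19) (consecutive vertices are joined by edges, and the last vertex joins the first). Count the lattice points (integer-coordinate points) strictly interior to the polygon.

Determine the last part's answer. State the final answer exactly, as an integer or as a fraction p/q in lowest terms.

933

Part I: total draws C(10,2) = 45; favorable C(7,2) = 21; P = 7/15; answer 7/15
Part II: S1 = 7/15; threaded value p + q = 22; m = 6; -8*(6)^3 - 4*(6)^2 + 4*(6)^1 - 5 = (-1728) + (-144) + (24) + (-5) = -1853; answer -1853
Part III: S2 = -1853; c = 12; cross terms: (-28*-6 - -1*-19)=149, (-1*-16 - 12*-6)=88, (12*15 - 38*-16)=788, (38*19 - 12*15)=542, (12*-19 - -28*19)=304; twice the area = |1871| = 1871; area = 1871/2; boundary points = 1 + 1 + 1 + 2 + 2 = 7; strictly interior points = area - boundary/2 + 1 = 933; answer 933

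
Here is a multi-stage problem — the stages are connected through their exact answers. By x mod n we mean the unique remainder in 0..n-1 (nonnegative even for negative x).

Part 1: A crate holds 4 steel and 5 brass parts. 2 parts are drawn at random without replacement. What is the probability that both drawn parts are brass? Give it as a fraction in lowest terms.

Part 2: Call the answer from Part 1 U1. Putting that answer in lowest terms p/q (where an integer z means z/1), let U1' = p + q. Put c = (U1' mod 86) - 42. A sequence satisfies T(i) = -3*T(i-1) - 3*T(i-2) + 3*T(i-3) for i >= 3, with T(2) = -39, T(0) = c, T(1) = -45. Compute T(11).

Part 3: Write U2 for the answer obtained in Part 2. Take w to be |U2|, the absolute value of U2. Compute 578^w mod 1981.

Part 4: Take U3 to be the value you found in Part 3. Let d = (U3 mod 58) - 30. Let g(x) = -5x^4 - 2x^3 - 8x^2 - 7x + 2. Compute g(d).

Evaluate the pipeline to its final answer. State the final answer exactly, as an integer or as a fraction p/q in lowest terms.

Part 1: total draws C(9,2) = 36; favorable C(5,2) = 10; P = 5/18; answer 5/18
Part 2: U1 = 5/18; threaded value p + q = 23; c = -19; T(3) = -3*(-39) - 3*(-45) + 3*(-19) = 195; iterating: T(3)=195, T(4)=-603, T(5)=1107, T(6)=-927, T(7)=-2349, T(8)=13149, T(9)=-35181, T(10)=59049, T(11)=-32157; answer -32157
Part 3: U2 = -32157; w = 32157; squarings mod 1981: 578^1=578, 578^2=1276, 578^4=1775, 578^8=835, 578^16=1894, 578^32=1626, 578^64=1222, 578^128=1591, 578^256=1544, 578^512=793, 578^1024=872, 578^2048=1661, 578^4096=1369, 578^8192=135, 578^16384=396; 578^32157 = 578^1 * 578^4 * 578^8 * 578^16 * 578^128 * 578^256 * 578^1024 * 578^2048 * 578^4096 * 578^8192 * 578^16384 = 1247 (mod 1981); answer 1247
Part 4: U3 = 1247; d = -1; -5*(-1)^4 - 2*(-1)^3 - 8*(-1)^2 - 7*(-1)^1 + 2 = (-5) + (2) + (-8) + (7) + (2) = -2; answer -2

-2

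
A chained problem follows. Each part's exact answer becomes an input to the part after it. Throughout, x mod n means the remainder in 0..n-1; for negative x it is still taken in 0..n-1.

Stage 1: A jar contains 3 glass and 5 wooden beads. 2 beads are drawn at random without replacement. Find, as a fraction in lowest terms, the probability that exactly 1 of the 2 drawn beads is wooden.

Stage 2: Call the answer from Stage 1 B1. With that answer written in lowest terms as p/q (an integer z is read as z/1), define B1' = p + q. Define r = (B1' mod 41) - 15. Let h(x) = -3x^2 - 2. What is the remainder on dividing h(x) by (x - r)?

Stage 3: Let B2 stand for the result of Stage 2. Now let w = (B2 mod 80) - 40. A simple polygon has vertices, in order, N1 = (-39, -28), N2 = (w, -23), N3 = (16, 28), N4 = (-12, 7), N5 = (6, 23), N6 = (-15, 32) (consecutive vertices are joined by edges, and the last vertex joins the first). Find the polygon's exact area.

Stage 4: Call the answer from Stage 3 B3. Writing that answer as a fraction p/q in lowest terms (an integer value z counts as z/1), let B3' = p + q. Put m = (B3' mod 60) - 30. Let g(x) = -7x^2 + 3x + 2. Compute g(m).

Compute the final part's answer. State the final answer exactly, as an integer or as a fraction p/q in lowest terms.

-3148

Stage 1: total draws C(8,2) = 28; favorable C(5,1)*C(3,1) = 15; P = 15/28; answer 15/28
Stage 2: B1 = 15/28; threaded value p + q = 43; r = -13; remainder = value at the root: -3*(-13)^2 - 2 = (-507) + (-2) = -509; answer -509
Stage 3: B2 = -509; w = 11; cross terms: (-39*-23 - 11*-28)=1205, (11*28 - 16*-23)=676, (16*7 - -12*28)=448, (-12*23 - 6*7)=-318, (6*32 - -15*23)=537, (-15*-28 - -39*32)=1668; twice the area = |4216| = 4216; area = 2108; answer 2108
Stage 4: B3 = 2108; threaded value p + q = 2109; m = -21; -7*(-21)^2 + 3*(-21)^1 + 2 = (-3087) + (-63) + (2) = -3148; answer -3148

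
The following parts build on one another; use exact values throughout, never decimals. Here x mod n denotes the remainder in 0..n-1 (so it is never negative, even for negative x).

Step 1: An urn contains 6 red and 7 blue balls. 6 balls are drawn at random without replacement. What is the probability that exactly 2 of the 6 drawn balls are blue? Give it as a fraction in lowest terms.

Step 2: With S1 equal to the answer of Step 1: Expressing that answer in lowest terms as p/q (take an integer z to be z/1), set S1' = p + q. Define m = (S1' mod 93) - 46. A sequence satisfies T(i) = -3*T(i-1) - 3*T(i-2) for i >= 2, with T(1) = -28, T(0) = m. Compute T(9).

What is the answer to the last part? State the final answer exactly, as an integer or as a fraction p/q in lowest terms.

Step 1: total draws C(13,6) = 1716; favorable C(7,2)*C(6,4) = 315; P = 105/572; answer 105/572
Step 2: S1 = 105/572; threaded value p + q = 677; m = -20; T(2) = -3*(-28) - 3*(-20) = 144; iterating: T(2)=144, T(3)=-348, T(4)=612, T(5)=-792, T(6)=540, T(7)=756, T(8)=-3888, T(9)=9396; answer 9396

9396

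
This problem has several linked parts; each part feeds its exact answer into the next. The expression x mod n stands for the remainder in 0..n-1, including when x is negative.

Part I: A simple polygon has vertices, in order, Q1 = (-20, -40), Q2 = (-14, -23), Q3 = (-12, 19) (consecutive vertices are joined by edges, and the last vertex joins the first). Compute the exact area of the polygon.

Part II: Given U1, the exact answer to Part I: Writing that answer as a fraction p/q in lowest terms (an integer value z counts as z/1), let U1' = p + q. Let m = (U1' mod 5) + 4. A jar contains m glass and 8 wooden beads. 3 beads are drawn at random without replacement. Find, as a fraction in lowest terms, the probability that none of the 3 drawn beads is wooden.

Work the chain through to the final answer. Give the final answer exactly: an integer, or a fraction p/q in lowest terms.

Part I: cross terms: (-20*-23 - -14*-40)=-100, (-14*19 - -12*-23)=-542, (-12*-40 - -20*19)=860; twice the area = |218| = 218; area = 109; answer 109
Part II: U1 = 109; threaded value p + q = 110; m = 4; total draws C(12,3) = 220; favorable C(4,3) = 4; P = 1/55; answer 1/55

1/55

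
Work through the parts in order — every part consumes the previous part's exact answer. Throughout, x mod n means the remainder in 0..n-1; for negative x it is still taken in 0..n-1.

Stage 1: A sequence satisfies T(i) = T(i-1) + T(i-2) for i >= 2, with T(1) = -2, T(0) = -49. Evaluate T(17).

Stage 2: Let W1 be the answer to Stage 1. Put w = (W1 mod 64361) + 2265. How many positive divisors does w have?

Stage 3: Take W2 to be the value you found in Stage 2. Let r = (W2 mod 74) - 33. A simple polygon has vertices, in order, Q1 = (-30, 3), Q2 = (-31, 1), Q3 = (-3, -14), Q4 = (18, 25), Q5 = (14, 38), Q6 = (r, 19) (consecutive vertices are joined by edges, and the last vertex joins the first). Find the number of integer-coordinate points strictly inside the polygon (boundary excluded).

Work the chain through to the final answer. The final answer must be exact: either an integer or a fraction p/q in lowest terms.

1428

Stage 1: T(2) = 1*(-2) + 1*(-49) = -51; iterating: T(2)=-51, T(3)=-53, T(4)=-104, T(5)=-157, T(6)=-261, T(7)=-418, T(8)=-679, T(9)=-1097, T(10)=-1776, T(11)=-2873, T(12)=-4649, T(13)=-7522, T(14)=-12171, T(15)=-19693, T(16)=-31864, T(17)=-51557; answer -51557
Stage 2: W1 = -51557; w = 15069; 15069 = 3 * 5023; number of divisors = (1+1) * (1+1) = 4; answer 4
Stage 3: W2 = 4; r = -29; cross terms: (-30*1 - -31*3)=63, (-31*-14 - -3*1)=437, (-3*25 - 18*-14)=177, (18*38 - 14*25)=334, (14*19 - -29*38)=1368, (-29*3 - -30*19)=483; twice the area = |2862| = 2862; area = 1431; boundary points = 1 + 1 + 3 + 1 + 1 + 1 = 8; strictly interior points = area - boundary/2 + 1 = 1428; answer 1428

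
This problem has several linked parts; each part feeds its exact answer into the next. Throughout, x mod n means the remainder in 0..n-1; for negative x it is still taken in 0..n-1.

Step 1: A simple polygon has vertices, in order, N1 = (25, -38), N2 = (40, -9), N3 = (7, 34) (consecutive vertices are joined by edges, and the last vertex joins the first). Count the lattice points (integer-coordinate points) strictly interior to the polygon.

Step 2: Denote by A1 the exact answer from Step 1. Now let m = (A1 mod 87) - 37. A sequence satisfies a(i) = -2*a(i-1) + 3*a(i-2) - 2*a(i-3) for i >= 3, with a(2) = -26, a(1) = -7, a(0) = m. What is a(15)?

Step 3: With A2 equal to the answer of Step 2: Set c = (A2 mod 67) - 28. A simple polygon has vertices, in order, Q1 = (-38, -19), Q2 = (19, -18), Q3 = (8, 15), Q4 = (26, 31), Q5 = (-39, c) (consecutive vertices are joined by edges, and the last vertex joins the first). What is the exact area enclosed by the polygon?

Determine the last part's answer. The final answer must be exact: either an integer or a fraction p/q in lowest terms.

1865

Step 1: cross terms: (25*-9 - 40*-38)=1295, (40*34 - 7*-9)=1423, (7*-38 - 25*34)=-1116; twice the area = |1602| = 1602; area = 801; boundary points = 1 + 1 + 18 = 20; strictly interior points = area - boundary/2 + 1 = 792; answer 792
Step 2: A1 = 792; m = -28; a(3) = -2*(-26) + 3*(-7) - 2*(-28) = 87; iterating: a(3)=87, a(4)=-238, a(5)=789, a(6)=-2466, a(7)=7775, a(8)=-24526, a(9)=77309, a(10)=-243746, a(11)=768471, a(12)=-2422798, a(13)=7638501, a(14)=-24082338, a(15)=75925775; answer 75925775
Step 3: A2 = 75925775; c = 7; cross terms: (-38*-18 - 19*-19)=1045, (19*15 - 8*-18)=429, (8*31 - 26*15)=-142, (26*7 - -39*31)=1391, (-39*-19 - -38*7)=1007; twice the area = |3730| = 3730; area = 1865; answer 1865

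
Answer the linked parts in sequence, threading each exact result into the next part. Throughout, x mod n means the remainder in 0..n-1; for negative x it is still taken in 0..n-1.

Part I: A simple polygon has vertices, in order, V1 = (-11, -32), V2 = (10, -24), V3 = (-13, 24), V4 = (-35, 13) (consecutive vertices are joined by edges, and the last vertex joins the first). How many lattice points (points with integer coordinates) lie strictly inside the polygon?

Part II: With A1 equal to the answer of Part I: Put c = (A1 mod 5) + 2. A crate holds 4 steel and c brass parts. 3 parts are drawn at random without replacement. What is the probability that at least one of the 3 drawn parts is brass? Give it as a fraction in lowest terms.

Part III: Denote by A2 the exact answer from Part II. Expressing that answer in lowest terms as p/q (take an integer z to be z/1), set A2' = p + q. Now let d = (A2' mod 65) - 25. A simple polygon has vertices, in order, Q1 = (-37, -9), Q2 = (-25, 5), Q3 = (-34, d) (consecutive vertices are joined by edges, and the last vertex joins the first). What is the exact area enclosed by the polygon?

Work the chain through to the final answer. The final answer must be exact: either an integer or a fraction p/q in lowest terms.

Part I: cross terms: (-11*-24 - 10*-32)=584, (10*24 - -13*-24)=-72, (-13*13 - -35*24)=671, (-35*-32 - -11*13)=1263; twice the area = |2446| = 2446; area = 1223; boundary points = 1 + 1 + 11 + 3 = 16; strictly interior points = area - boundary/2 + 1 = 1216; answer 1216
Part II: A1 = 1216; c = 3; total draws C(7,3) = 35; complement C(4,3) = 4; favorable 35 - 4 = 31; P = 31/35; answer 31/35
Part III: A2 = 31/35; threaded value p + q = 66; d = -24; cross terms: (-37*5 - -25*-9)=-410, (-25*-24 - -34*5)=770, (-34*-9 - -37*-24)=-582; twice the area = |-222| = 222; area = 111; answer 111

111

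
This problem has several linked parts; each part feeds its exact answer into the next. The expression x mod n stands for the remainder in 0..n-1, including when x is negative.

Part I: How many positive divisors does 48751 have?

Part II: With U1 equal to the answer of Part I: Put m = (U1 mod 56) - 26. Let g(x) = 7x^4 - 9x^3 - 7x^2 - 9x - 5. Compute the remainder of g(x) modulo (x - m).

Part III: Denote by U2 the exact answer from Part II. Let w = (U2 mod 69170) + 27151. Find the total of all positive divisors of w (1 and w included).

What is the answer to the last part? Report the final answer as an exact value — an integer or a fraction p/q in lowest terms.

Part I: 48751 is prime, so its only divisors are 1 and 48751; count = 2; answer 2
Part II: U1 = 2; m = -24; remainder = value at the root: 7*(-24)^4 - 9*(-24)^3 - 7*(-24)^2 - 9*(-24)^1 - 5 = (2322432) + (124416) + (-4032) + (216) + (-5) = 2443027; answer 2443027
Part III: U2 = 2443027; w = 49228; 49228 = 2^2 * 31 * 397; sigma = (1 + 2 + 4) * (1 + 31) * (1 + 397) = 7 * 32 * 398 = 89152; answer 89152

89152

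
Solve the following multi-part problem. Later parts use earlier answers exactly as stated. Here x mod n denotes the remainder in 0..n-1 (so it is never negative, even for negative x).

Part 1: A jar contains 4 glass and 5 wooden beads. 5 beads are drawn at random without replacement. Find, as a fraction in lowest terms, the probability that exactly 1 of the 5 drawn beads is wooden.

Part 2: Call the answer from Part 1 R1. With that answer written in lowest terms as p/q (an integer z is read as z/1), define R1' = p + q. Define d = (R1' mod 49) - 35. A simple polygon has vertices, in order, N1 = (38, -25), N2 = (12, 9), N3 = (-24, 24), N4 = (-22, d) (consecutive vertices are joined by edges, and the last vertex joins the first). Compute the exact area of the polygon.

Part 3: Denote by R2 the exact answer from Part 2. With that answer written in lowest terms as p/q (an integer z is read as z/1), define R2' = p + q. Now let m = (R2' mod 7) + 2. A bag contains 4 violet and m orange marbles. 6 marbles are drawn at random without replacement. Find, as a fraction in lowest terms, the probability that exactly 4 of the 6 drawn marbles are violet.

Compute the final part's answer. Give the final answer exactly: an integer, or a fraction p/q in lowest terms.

1/33

Part 1: total draws C(9,5) = 126; favorable C(5,1)*C(4,4) = 5; P = 5/126; answer 5/126
Part 2: R1 = 5/126; threaded value p + q = 131; d = -2; cross terms: (38*9 - 12*-25)=642, (12*24 - -24*9)=504, (-24*-2 - -22*24)=576, (-22*-25 - 38*-2)=626; twice the area = |2348| = 2348; area = 1174; answer 1174
Part 3: R2 = 1174; threaded value p + q = 1175; m = 8; total draws C(12,6) = 924; favorable C(4,4)*C(8,2) = 28; P = 1/33; answer 1/33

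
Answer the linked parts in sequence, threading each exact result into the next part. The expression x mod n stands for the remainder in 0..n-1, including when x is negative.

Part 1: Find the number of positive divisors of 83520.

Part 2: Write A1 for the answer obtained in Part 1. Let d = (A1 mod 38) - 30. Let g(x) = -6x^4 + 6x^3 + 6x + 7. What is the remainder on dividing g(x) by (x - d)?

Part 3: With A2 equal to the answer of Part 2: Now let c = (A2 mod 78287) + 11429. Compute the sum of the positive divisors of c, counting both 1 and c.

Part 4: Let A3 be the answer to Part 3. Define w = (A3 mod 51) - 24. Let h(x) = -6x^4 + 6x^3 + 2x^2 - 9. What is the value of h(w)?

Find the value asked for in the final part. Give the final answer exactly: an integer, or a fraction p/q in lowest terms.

-323559

Part 1: 83520 = 2^6 * 3^2 * 5 * 29; number of divisors = (6+1) * (2+1) * (1+1) * (1+1) = 84; answer 84
Part 2: A1 = 84; d = -22; remainder = value at the root: -6*(-22)^4 + 6*(-22)^3 + 6*(-22)^1 + 7 = (-1405536) + (-63888) + (-132) + (7) = -1469549; answer -1469549
Part 3: A2 = -1469549; c = 29333; 29333 is prime, so its only divisors are 1 and 29333; sigma = 1 + 29333 = 29334; answer 29334
Part 4: A3 = 29334; w = -15; -6*(-15)^4 + 6*(-15)^3 + 2*(-15)^2 - 9 = (-303750) + (-20250) + (450) + (-9) = -323559; answer -323559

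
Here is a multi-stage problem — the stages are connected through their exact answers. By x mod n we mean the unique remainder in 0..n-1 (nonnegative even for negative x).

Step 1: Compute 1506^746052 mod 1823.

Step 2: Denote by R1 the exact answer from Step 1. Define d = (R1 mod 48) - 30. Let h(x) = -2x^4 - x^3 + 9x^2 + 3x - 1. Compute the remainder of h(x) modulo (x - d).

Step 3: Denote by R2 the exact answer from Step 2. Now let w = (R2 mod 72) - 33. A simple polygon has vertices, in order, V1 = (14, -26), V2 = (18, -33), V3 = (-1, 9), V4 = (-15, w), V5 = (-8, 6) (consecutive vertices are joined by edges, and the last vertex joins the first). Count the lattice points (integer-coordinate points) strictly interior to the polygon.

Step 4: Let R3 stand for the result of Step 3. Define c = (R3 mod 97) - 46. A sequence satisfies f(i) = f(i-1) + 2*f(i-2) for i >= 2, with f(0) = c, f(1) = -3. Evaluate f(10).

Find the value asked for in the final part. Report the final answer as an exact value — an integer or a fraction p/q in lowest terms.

Step 1: squarings mod 1823: 1506^1=1506, 1506^2=224, 1506^4=955, 1506^8=525, 1506^16=352, 1506^32=1763, 1506^64=1777, 1506^128=293, 1506^256=168, 1506^512=879, 1506^1024=1512, 1506^2048=102, 1506^4096=1289, 1506^8192=768, 1506^16384=995, 1506^32768=136, 1506^65536=266, 1506^131072=1482, 1506^262144=1432, 1506^524288=1572; 1506^746052 = 1506^4 * 1506^64 * 1506^512 * 1506^8192 * 1506^16384 * 1506^65536 * 1506^131072 * 1506^524288 = 1174 (mod 1823); answer 1174
Step 2: R1 = 1174; d = -8; remainder = value at the root: -2*(-8)^4 - 1*(-8)^3 + 9*(-8)^2 + 3*(-8)^1 - 1 = (-8192) + (512) + (576) + (-24) + (-1) = -7129; answer -7129
Step 3: R2 = -7129; w = 38; cross terms: (14*-33 - 18*-26)=6, (18*9 - -1*-33)=129, (-1*38 - -15*9)=97, (-15*6 - -8*38)=214, (-8*-26 - 14*6)=124; twice the area = |570| = 570; area = 285; boundary points = 1 + 1 + 1 + 1 + 2 = 6; strictly interior points = area - boundary/2 + 1 = 283; answer 283
Step 4: R3 = 283; c = 43; f(2) = 1*(-3) + 2*(43) = 83; iterating: f(2)=83, f(3)=77, f(4)=243, f(5)=397, f(6)=883, f(7)=1677, f(8)=3443, f(9)=6797, f(10)=13683; answer 13683

13683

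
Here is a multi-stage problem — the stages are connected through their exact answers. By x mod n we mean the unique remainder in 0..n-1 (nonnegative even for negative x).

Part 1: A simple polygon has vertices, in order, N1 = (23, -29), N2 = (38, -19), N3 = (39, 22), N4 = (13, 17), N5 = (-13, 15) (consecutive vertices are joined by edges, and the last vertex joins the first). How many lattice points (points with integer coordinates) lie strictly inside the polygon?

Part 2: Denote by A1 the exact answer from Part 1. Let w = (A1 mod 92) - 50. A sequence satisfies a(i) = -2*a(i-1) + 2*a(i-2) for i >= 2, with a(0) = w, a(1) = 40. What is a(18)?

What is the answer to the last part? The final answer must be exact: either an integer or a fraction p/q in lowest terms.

Part 1: cross terms: (23*-19 - 38*-29)=665, (38*22 - 39*-19)=1577, (39*17 - 13*22)=377, (13*15 - -13*17)=416, (-13*-29 - 23*15)=32; twice the area = |3067| = 3067; area = 3067/2; boundary points = 5 + 1 + 1 + 2 + 4 = 13; strictly interior points = area - boundary/2 + 1 = 1528; answer 1528
Part 2: A1 = 1528; w = 6; a(2) = -2*(40) + 2*(6) = -68; iterating: a(2)=-68, a(3)=216, a(4)=-568, a(5)=1568, a(6)=-4272, a(7)=11680, a(8)=-31904, a(9)=87168, a(10)=-238144, a(11)=650624, a(12)=-1777536, a(13)=4856320, a(14)=-13267712, a(15)=36248064, a(16)=-99031552, a(17)=270559232, a(18)=-739181568; answer -739181568

-739181568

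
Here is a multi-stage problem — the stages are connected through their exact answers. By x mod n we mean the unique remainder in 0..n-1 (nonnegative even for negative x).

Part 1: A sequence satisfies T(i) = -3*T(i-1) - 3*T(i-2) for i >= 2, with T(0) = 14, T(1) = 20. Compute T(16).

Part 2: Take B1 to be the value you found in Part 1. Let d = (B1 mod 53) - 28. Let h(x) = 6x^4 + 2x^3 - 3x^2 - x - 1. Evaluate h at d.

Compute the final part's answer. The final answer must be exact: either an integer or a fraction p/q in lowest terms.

Part 1: T(2) = -3*(20) - 3*(14) = -102; iterating: T(2)=-102, T(3)=246, T(4)=-432, T(5)=558, T(6)=-378, T(7)=-540, T(8)=2754, T(9)=-6642, T(10)=11664, T(11)=-15066, T(12)=10206, T(13)=14580, T(14)=-74358, T(15)=179334, T(16)=-314928; answer -314928
Part 2: B1 = -314928; d = 23; 6*(23)^4 + 2*(23)^3 - 3*(23)^2 - 1*(23)^1 - 1 = (1679046) + (24334) + (-1587) + (-23) + (-1) = 1701769; answer 1701769

1701769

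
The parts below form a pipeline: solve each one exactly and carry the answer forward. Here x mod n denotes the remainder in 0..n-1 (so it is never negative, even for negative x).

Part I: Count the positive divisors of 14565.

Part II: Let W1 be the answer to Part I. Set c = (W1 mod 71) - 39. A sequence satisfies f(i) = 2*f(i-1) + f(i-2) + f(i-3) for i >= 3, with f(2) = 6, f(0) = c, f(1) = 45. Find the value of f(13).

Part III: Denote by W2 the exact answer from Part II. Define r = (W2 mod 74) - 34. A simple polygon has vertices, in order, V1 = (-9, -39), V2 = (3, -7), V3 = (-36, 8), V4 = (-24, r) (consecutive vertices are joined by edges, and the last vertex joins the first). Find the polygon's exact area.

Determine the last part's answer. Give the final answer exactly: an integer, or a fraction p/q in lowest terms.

1917/2

Part I: 14565 = 3 * 5 * 971; number of divisors = (1+1) * (1+1) * (1+1) = 8; answer 8
Part II: W1 = 8; c = -31; f(3) = 2*(6) + 1*(45) + 1*(-31) = 26; iterating: f(3)=26, f(4)=103, f(5)=238, f(6)=605, f(7)=1551, f(8)=3945, f(9)=10046, f(10)=25588, f(11)=65167, f(12)=165968, f(13)=422691; answer 422691
Part III: W2 = 422691; r = -31; cross terms: (-9*-7 - 3*-39)=180, (3*8 - -36*-7)=-228, (-36*-31 - -24*8)=1308, (-24*-39 - -9*-31)=657; twice the area = |1917| = 1917; area = 1917/2; answer 1917/2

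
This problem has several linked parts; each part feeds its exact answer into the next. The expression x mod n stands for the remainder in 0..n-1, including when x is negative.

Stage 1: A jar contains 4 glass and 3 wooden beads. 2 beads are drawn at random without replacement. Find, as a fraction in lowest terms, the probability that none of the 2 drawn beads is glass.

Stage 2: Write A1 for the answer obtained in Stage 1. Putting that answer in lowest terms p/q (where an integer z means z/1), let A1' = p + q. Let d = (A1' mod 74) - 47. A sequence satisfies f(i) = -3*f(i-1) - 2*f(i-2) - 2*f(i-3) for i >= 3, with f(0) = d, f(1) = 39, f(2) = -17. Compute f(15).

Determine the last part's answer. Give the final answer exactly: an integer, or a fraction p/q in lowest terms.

5211019

Stage 1: total draws C(7,2) = 21; favorable C(3,2) = 3; P = 1/7; answer 1/7
Stage 2: A1 = 1/7; threaded value p + q = 8; d = -39; f(3) = -3*(-17) - 2*(39) - 2*(-39) = 51; iterating: f(3)=51, f(4)=-197, f(5)=523, f(6)=-1277, f(7)=3179, f(8)=-8029, f(9)=20283, f(10)=-51149, f(11)=128939, f(12)=-325085, f(13)=819675, f(14)=-2066733, f(15)=5211019; answer 5211019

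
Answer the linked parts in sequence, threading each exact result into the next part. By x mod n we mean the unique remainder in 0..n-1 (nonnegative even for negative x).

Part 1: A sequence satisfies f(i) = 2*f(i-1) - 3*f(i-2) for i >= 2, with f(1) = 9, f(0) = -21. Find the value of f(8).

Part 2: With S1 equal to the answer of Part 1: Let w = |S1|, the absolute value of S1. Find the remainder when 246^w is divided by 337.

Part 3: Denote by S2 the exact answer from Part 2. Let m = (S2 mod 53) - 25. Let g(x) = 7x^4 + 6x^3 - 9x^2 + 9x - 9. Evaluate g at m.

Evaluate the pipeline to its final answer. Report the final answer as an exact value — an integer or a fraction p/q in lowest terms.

Part 1: f(2) = 2*(9) - 3*(-21) = 81; iterating: f(2)=81, f(3)=135, f(4)=27, f(5)=-351, f(6)=-783, f(7)=-513, f(8)=1323; answer 1323
Part 2: S1 = 1323; w = 1323; squarings mod 337: 246^1=246, 246^2=193, 246^4=179, 246^8=26, 246^16=2, 246^32=4, 246^64=16, 246^128=256, 246^256=158, 246^512=26, 246^1024=2; 246^1323 = 246^1 * 246^2 * 246^8 * 246^32 * 246^256 * 246^1024 = 252 (mod 337); answer 252
Part 3: S2 = 252; m = 15; 7*(15)^4 + 6*(15)^3 - 9*(15)^2 + 9*(15)^1 - 9 = (354375) + (20250) + (-2025) + (135) + (-9) = 372726; answer 372726

372726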